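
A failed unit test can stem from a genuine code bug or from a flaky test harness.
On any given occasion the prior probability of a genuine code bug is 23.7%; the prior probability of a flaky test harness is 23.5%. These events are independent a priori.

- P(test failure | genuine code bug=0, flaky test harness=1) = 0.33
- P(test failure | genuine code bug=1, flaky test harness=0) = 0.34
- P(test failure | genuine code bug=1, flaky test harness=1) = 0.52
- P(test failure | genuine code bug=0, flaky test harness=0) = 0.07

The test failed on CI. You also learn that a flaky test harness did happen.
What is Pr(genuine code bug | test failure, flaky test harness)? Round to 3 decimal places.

By total probability over both values of genuine code bug:
  P(test failure | flaky test harness) = 0.33*0.763 + 0.52*0.237
        = 0.251790 + 0.123240 = 0.375030
Keeping only the genuine code bug-present terms gives 0.123240, so
  P(genuine code bug | test failure, flaky test harness) = 0.123240 / 0.375030 ≈ 0.329

Pr(genuine code bug | test failure, flaky test harness) ≈ 0.329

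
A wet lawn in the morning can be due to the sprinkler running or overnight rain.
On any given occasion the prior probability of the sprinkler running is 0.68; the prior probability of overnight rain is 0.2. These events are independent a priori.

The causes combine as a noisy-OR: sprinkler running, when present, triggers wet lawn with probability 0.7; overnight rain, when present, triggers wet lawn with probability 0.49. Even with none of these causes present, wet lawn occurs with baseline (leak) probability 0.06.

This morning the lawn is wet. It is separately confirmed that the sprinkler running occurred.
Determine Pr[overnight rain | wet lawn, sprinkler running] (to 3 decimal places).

Under noisy-OR, P(wet lawn | causes) = 1 − (1−0.06)·∏(1−qᵢ) over the active causes.
P(wet lawn | sprinkler running) = 0.718×0.8 + 0.85618×0.2 = 0.574400 + 0.171236 = 0.745636
Restricting to configurations with overnight rain present: 0.85618×0.2 = 0.171236.
So P(overnight rain | wet lawn, sprinkler running) = 0.171236/0.745636 ≈ 0.230.

Pr[overnight rain | wet lawn, sprinkler running] ≈ 0.230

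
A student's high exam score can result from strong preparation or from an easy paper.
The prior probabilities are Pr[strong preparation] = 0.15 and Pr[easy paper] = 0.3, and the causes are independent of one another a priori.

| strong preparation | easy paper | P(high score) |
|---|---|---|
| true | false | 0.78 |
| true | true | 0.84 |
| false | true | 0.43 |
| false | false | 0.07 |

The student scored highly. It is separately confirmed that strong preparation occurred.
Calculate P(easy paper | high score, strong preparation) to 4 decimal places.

P(easy paper | high score, strong preparation) ≈ 0.3158

Sum P(high score|·) weighted by the priors over both values of easy paper:
  P(high score | strong preparation) = 0.78×0.7 + 0.84×0.3
        = 0.546000 + 0.252000 = 0.798000
The terms with easy paper present sum to 0.252000, so
  P(easy paper | high score, strong preparation) = 0.252000 / 0.798000 ≈ 0.3158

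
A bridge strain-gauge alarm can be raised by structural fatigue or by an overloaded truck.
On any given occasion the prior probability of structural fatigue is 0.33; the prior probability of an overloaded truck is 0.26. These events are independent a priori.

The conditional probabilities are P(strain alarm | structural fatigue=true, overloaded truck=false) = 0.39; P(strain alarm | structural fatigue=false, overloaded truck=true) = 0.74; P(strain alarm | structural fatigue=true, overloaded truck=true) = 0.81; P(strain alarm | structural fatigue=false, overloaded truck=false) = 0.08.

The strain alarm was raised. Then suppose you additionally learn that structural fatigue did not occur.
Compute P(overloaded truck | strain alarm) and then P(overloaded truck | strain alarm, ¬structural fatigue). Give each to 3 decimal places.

P(overloaded truck | strain alarm) ≈ 0.595; P(overloaded truck | strain alarm, ¬structural fatigue) ≈ 0.765

Weight on overloaded truck=true, given the evidence: 0.128908 + 0.069498 = 0.198406
Denominator P(strain alarm): 0.08×0.67×0.74 + 0.74×0.67×0.26 + 0.39×0.33×0.74 + 0.81×0.33×0.26 = 0.333308
Posterior = 0.198406 / 0.333308 ≈ 0.595

With the extra evidence:
P(strain alarm | ¬structural fatigue) = 0.08×0.74 + 0.74×0.26 = 0.059200 + 0.192400 = 0.251600
Of this, 0.192400 comes from 0.74×0.26 (the overloaded truck=true cases).
So P(overloaded truck | strain alarm, ¬structural fatigue) = 0.192400/0.251600 ≈ 0.765.
With structural fatigue excluded, overloaded truck must carry more of the explanatory weight for the strain alarm.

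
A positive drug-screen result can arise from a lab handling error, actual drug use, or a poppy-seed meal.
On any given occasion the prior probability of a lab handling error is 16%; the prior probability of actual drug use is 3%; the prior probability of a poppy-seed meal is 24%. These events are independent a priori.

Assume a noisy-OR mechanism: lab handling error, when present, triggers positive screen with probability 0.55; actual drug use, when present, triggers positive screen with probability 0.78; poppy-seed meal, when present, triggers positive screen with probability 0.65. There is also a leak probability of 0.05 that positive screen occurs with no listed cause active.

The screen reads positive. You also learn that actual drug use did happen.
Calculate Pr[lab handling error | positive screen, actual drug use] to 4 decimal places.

Under noisy-OR, P(positive screen | causes) = 1 − (1−0.05)·∏(1−qᵢ) over the active causes.
P(positive screen | actual drug use) = 0.791×0.84×0.76 + 0.92685×0.84×0.24 + 0.90595×0.16×0.76 + 0.967083×0.16×0.24 = 0.504974 + 0.186853 + 0.110164 + 0.037136 = 0.839127
Restricting to configurations with lab handling error present: 0.110164 + 0.037136 = 0.147300.
Hence the posterior is 0.147300/0.839127 ≈ 0.1755.

Pr[lab handling error | positive screen, actual drug use] ≈ 0.1755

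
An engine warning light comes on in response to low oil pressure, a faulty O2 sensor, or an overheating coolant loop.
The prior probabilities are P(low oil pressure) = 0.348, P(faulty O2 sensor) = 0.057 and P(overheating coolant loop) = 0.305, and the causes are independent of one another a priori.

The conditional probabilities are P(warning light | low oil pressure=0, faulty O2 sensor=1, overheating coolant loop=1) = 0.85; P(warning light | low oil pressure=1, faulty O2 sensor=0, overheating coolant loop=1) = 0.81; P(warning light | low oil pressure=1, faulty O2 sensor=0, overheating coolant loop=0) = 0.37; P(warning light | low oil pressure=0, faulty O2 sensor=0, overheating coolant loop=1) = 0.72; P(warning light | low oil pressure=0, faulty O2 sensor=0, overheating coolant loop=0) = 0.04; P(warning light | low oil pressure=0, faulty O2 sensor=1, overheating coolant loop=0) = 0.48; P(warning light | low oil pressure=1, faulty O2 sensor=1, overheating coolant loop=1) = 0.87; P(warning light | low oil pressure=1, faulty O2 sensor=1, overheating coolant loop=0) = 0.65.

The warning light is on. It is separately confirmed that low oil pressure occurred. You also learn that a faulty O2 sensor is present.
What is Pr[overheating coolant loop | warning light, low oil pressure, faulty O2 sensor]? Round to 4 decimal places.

Sum P(warning light|·) weighted by the priors over both values of overheating coolant loop:
  P(warning light | low oil pressure, faulty O2 sensor) = 0.65×0.695 + 0.87×0.305
        = 0.451750 + 0.265350 = 0.717100
Keeping only the overheating coolant loop-present terms gives 0.265350, so
  P(overheating coolant loop | warning light, low oil pressure, faulty O2 sensor) = 0.265350 / 0.717100 ≈ 0.3700

Pr[overheating coolant loop | warning light, low oil pressure, faulty O2 sensor] ≈ 0.3700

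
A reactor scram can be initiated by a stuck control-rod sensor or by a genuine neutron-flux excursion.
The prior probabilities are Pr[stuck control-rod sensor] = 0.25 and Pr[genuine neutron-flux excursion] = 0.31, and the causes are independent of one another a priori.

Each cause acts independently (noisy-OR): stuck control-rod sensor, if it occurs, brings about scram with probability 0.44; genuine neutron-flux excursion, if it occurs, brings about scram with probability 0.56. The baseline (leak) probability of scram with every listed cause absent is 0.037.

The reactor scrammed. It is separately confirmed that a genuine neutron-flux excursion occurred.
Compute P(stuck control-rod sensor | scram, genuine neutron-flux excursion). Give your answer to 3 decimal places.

P(stuck control-rod sensor | scram, genuine neutron-flux excursion) ≈ 0.306

Under noisy-OR, P(scram | causes) = 1 − (1−0.037)·∏(1−qᵢ) over the active causes.
P(scram | genuine neutron-flux excursion) = 0.57628×0.75 + 0.762717×0.25 = 0.432210 + 0.190679 = 0.622889
The stuck control-rod sensor-present share is 0.762717×0.25 = 0.190679.
So P(stuck control-rod sensor | scram, genuine neutron-flux excursion) = 0.190679/0.622889 ≈ 0.306.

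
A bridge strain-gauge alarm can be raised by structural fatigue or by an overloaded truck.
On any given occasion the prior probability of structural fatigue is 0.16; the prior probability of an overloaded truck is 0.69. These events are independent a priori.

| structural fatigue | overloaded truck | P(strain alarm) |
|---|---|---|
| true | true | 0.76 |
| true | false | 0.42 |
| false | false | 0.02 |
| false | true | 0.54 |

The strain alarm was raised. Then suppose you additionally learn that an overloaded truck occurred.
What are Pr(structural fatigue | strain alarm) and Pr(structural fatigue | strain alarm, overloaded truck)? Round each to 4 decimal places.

Pr(structural fatigue | strain alarm) ≈ 0.2476; Pr(structural fatigue | strain alarm, overloaded truck) ≈ 0.2114

Sum P(strain alarm|·) weighted by the priors over the 4 (structural fatigue, overloaded truck) configurations:
  P(strain alarm) = 0.02*0.84*0.31 + 0.54*0.84*0.69 + 0.42*0.16*0.31 + 0.76*0.16*0.69
        = 0.005208 + 0.312984 + 0.020832 + 0.083904 = 0.422928
The terms with structural fatigue present sum to 0.104736, so
  P(structural fatigue | strain alarm) = 0.104736 / 0.422928 ≈ 0.2476

Now condition on the additional information:
By total probability over both values of structural fatigue:
  P(strain alarm | overloaded truck) = 0.54×0.84 + 0.76×0.16
        = 0.453600 + 0.121600 = 0.575200
The terms with structural fatigue present sum to 0.121600, so
  P(structural fatigue | strain alarm, overloaded truck) = 0.121600 / 0.575200 ≈ 0.2114
— overloaded truck explains away the evidence for structural fatigue.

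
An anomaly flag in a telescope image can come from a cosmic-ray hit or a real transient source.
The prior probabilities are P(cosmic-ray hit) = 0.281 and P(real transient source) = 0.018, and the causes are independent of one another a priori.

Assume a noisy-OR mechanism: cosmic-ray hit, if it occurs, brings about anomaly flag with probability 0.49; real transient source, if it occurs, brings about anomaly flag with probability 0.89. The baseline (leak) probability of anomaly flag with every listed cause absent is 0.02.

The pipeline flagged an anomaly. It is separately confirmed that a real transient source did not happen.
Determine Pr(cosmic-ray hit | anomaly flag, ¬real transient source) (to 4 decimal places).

Pr(cosmic-ray hit | anomaly flag, ¬real transient source) ≈ 0.9072

Under noisy-OR, P(anomaly flag | causes) = 1 − (1−0.02)·∏(1−qᵢ) over the active causes.
P(anomaly flag | ¬real transient source) = 0.02×0.719 + 0.5002×0.281 = 0.014380 + 0.140556 = 0.154936
The cosmic-ray hit-present share is 0.5002×0.281 = 0.140556.
Hence the posterior is 0.140556/0.154936 ≈ 0.9072.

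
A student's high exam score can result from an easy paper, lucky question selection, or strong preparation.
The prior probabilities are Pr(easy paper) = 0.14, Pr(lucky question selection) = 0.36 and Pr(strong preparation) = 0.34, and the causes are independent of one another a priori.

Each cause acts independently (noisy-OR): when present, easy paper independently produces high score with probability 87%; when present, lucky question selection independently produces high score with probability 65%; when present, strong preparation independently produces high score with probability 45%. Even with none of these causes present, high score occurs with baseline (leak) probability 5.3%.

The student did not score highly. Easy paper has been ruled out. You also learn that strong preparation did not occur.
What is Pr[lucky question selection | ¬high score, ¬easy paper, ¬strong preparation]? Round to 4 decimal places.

Under noisy-OR, P(high score | causes) = 1 − (1−0.053)·∏(1−qᵢ) over the active causes.
Sum P(¬high score|·) weighted by the priors over both values of lucky question selection:
  P(¬high score | ¬easy paper, ¬strong preparation) = 0.947·0.64 + 0.33145·0.36
        = 0.606080 + 0.119322 = 0.725402
Keeping only the lucky question selection-present terms gives 0.119322, so
  P(lucky question selection | ¬high score, ¬easy paper, ¬strong preparation) = 0.119322 / 0.725402 ≈ 0.1645

Pr[lucky question selection | ¬high score, ¬easy paper, ¬strong preparation] ≈ 0.1645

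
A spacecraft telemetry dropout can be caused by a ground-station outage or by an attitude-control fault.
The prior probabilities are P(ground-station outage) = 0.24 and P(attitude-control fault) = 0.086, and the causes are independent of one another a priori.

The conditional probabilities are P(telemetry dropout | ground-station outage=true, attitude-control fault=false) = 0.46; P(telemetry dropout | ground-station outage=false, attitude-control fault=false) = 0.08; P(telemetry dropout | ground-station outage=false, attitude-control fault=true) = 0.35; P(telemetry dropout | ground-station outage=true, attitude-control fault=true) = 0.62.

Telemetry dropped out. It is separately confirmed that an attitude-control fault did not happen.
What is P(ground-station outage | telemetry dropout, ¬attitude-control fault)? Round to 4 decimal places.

P(ground-station outage | telemetry dropout, ¬attitude-control fault) ≈ 0.6449

P(telemetry dropout | ¬attitude-control fault) = 0.08×0.76 + 0.46×0.24 = 0.060800 + 0.110400 = 0.171200
Restricting to configurations with ground-station outage present: 0.46×0.24 = 0.110400.
Hence the posterior is 0.110400/0.171200 ≈ 0.6449.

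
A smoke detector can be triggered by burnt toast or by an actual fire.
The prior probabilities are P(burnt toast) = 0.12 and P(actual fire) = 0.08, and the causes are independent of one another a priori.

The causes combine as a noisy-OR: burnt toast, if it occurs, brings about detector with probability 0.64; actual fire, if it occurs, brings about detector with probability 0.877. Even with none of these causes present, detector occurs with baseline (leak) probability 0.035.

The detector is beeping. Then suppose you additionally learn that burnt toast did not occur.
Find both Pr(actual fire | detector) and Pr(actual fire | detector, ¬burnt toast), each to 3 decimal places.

Under noisy-OR, P(detector | causes) = 1 − (1−0.035)·∏(1−qᵢ) over the active causes.
P(detector) = 0.035×0.88×0.92 + 0.881305×0.88×0.08 + 0.6526×0.12×0.92 + 0.95727×0.12×0.08 = 0.028336 + 0.062044 + 0.072047 + 0.009190 = 0.171617
Of this, 0.071234 comes from 0.062044 + 0.009190 (the actual fire=true cases).
P(actual fire | detector) = 0.071234 / 0.171617 ≈ 0.415

Now condition on the additional information:
P(detector | ¬burnt toast) = 0.035×0.92 + 0.881305×0.08 = 0.032200 + 0.070504 = 0.102704
Of this, 0.070504 comes from 0.881305×0.08 (the actual fire=true cases).
Hence the posterior is 0.070504/0.102704 ≈ 0.686.
With burnt toast excluded, actual fire must carry more of the explanatory weight for the detector.

Pr(actual fire | detector) ≈ 0.415; Pr(actual fire | detector, ¬burnt toast) ≈ 0.686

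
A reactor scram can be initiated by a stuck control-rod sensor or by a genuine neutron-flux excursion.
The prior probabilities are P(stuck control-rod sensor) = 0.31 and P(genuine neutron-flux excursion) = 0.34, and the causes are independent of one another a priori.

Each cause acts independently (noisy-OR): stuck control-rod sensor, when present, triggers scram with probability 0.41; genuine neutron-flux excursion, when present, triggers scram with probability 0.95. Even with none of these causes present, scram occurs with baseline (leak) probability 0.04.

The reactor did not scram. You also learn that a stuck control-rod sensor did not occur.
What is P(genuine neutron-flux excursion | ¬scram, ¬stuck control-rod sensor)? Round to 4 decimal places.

Under noisy-OR, P(scram | causes) = 1 − (1−0.04)·∏(1−qᵢ) over the active causes.
P(¬scram | ¬stuck control-rod sensor) = 0.96×0.66 + 0.048×0.34 = 0.633600 + 0.016320 = 0.649920
Restricting to configurations with genuine neutron-flux excursion present: 0.048×0.34 = 0.016320.
So P(genuine neutron-flux excursion | ¬scram, ¬stuck control-rod sensor) = 0.016320/0.649920 ≈ 0.0251.

P(genuine neutron-flux excursion | ¬scram, ¬stuck control-rod sensor) ≈ 0.0251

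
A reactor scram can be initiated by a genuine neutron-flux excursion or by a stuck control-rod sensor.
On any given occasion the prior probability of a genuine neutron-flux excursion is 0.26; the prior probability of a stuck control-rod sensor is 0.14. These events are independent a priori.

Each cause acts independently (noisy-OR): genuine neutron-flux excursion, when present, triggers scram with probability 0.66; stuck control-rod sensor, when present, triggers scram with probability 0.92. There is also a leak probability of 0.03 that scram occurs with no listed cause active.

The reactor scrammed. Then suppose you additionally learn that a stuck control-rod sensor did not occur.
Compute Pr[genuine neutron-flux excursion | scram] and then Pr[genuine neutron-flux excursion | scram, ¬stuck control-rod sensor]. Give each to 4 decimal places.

Pr[genuine neutron-flux excursion | scram] ≈ 0.6178; Pr[genuine neutron-flux excursion | scram, ¬stuck control-rod sensor] ≈ 0.8870

Under noisy-OR, P(scram | causes) = 1 − (1−0.03)·∏(1−qᵢ) over the active causes.
P(scram) = 0.03·0.74·0.86 + 0.9224·0.74·0.14 + 0.6702·0.26·0.86 + 0.973616·0.26·0.14 = 0.019092 + 0.095561 + 0.149857 + 0.035440 = 0.299950
Restricting to configurations with genuine neutron-flux excursion present: 0.149857 + 0.035440 = 0.185297.
P(genuine neutron-flux excursion | scram) = 0.185297 / 0.299950 ≈ 0.6178

Now condition on the additional information:
Numerator (weight on configurations with genuine neutron-flux excursion): 0.6702·0.26 = 0.174252
The normalizing constant is 0.03·0.74 + 0.6702·0.26 = 0.196452
P(genuine neutron-flux excursion | scram, ¬stuck control-rod sensor) = 0.174252/0.196452 ≈ 0.8870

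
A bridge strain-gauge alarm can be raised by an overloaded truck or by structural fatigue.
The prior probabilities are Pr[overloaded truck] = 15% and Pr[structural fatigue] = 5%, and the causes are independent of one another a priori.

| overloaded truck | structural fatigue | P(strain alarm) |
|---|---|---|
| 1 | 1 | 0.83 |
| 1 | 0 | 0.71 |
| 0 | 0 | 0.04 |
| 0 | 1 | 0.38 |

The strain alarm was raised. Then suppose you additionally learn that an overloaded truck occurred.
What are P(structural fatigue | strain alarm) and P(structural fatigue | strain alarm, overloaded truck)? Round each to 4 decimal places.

Sum P(strain alarm|·) weighted by the priors over the 4 (overloaded truck, structural fatigue) configurations:
  P(strain alarm) = 0.04·0.85·0.95 + 0.38·0.85·0.05 + 0.71·0.15·0.95 + 0.83·0.15·0.05
        = 0.032300 + 0.016150 + 0.101175 + 0.006225 = 0.155850
The terms with structural fatigue present sum to 0.022375, so
  P(structural fatigue | strain alarm) = 0.022375 / 0.155850 ≈ 0.1436

Now condition on the additional information:
Sum P(strain alarm|·) weighted by the priors over both values of structural fatigue:
  P(strain alarm | overloaded truck) = 0.71*0.95 + 0.83*0.05
        = 0.674500 + 0.041500 = 0.716000
The terms with structural fatigue present sum to 0.041500, so
  P(structural fatigue | strain alarm, overloaded truck) = 0.041500 / 0.716000 ≈ 0.0580

P(structural fatigue | strain alarm) ≈ 0.1436; P(structural fatigue | strain alarm, overloaded truck) ≈ 0.0580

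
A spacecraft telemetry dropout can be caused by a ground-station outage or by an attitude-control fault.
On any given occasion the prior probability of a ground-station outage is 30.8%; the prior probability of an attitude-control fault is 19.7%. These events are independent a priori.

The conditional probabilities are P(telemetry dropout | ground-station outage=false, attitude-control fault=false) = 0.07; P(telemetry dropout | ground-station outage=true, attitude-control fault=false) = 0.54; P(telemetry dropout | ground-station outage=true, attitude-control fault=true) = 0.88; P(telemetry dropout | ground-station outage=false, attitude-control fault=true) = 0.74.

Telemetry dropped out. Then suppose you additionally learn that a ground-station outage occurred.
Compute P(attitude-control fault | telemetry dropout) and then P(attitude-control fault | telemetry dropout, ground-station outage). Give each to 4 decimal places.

P(attitude-control fault | telemetry dropout) ≈ 0.4722; P(attitude-control fault | telemetry dropout, ground-station outage) ≈ 0.2856

Enumerate the 4 (ground-station outage, attitude-control fault) configurations and weight by the priors:
  P(telemetry dropout) = 0.07×0.692×0.803 + 0.74×0.692×0.197 + 0.54×0.308×0.803 + 0.88×0.308×0.197
        = 0.038897 + 0.100880 + 0.133555 + 0.053395 = 0.326727
Keeping only the attitude-control fault-present terms gives 0.154275, so
  P(attitude-control fault | telemetry dropout) = 0.154275 / 0.326727 ≈ 0.4722

With the extra evidence:
P(telemetry dropout | ground-station outage) = 0.54×0.803 + 0.88×0.197 = 0.433620 + 0.173360 = 0.606980
Restricting to configurations with attitude-control fault present: 0.88×0.197 = 0.173360.
Hence the posterior is 0.173360/0.606980 ≈ 0.2856.
— ground-station outage explains away the evidence for attitude-control fault.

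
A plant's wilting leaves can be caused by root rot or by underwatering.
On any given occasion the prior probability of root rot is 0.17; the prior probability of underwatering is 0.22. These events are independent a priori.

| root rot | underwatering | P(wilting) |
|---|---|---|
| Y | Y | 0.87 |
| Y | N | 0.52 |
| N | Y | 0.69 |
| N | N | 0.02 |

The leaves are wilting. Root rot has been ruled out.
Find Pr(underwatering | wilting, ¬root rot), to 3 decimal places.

Numerator (weight on configurations with underwatering): 0.69·0.22 = 0.151800
The normalizing constant is 0.02·0.78 + 0.69·0.22 = 0.167400
P(underwatering | wilting, ¬root rot) = 0.151800/0.167400 ≈ 0.907

Pr(underwatering | wilting, ¬root rot) ≈ 0.907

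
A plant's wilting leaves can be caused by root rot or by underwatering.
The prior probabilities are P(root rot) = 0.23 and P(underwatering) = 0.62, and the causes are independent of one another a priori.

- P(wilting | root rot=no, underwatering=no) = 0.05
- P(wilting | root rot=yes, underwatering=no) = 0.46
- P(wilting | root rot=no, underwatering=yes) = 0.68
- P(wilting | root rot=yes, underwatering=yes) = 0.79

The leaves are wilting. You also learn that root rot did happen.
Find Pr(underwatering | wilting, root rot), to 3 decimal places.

Weight on underwatering=true, given the evidence: 0.79*0.62 = 0.489800
The normalizing constant is 0.46*0.38 + 0.79*0.62 = 0.664600
P(underwatering | wilting, root rot) = 0.489800/0.664600 ≈ 0.737

Pr(underwatering | wilting, root rot) ≈ 0.737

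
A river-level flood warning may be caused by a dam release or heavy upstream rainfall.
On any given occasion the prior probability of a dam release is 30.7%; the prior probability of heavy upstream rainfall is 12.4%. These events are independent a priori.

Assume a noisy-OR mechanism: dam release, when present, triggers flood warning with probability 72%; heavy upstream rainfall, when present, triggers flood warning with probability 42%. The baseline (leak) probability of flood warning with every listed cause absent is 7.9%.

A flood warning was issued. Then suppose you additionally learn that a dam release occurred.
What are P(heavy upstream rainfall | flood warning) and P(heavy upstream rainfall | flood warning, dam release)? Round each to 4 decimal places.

Under noisy-OR, P(flood warning | causes) = 1 − (1−0.079)·∏(1−qᵢ) over the active causes.
P(flood warning) = 0.079*0.693*0.876 + 0.46582*0.693*0.124 + 0.74212*0.307*0.876 + 0.85043*0.307*0.124 = 0.047958 + 0.040029 + 0.199580 + 0.032374 = 0.319941
Restricting to configurations with heavy upstream rainfall present: 0.040029 + 0.032374 = 0.072403.
Hence the posterior is 0.072403/0.319941 ≈ 0.2263.

Now condition on the additional information:
Weight on heavy upstream rainfall=true, given the evidence: 0.85043·0.124 = 0.105453
The normalizing constant is 0.74212·0.876 + 0.85043·0.124 = 0.755550
Posterior = 0.105453 / 0.755550 ≈ 0.1396
Conditioning on dam release lowers the posterior on heavy upstream rainfall: the classic explaining-away effect in a common-effect structure.

P(heavy upstream rainfall | flood warning) ≈ 0.2263; P(heavy upstream rainfall | flood warning, dam release) ≈ 0.1396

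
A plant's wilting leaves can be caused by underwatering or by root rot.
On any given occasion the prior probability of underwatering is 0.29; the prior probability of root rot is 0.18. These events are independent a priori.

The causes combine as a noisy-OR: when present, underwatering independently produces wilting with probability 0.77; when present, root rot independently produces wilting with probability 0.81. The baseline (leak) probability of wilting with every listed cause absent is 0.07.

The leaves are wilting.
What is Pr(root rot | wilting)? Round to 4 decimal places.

Pr(root rot | wilting) ≈ 0.4055

Under noisy-OR, P(wilting | causes) = 1 − (1−0.07)·∏(1−qᵢ) over the active causes.
P(wilting) = 0.07·0.71·0.82 + 0.8233·0.71·0.18 + 0.7861·0.29·0.82 + 0.959359·0.29·0.18 = 0.040754 + 0.105218 + 0.186935 + 0.050079 = 0.382986
Restricting to configurations with root rot present: 0.105218 + 0.050079 = 0.155297.
P(root rot | wilting) = 0.155297 / 0.382986 ≈ 0.4055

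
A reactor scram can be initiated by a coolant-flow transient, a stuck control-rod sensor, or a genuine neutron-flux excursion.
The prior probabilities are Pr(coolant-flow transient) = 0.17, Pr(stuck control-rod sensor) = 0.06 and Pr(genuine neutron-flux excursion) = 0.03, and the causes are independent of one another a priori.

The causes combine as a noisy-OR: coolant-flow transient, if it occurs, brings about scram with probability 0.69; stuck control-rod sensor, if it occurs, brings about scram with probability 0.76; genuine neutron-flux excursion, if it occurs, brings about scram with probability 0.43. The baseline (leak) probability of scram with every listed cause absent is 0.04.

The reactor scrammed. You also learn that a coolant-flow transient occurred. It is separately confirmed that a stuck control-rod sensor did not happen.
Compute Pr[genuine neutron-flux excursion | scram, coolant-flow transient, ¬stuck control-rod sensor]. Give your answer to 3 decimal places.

Under noisy-OR, P(scram | causes) = 1 − (1−0.04)·∏(1−qᵢ) over the active causes.
Sum P(scram|·) weighted by the priors over both values of genuine neutron-flux excursion:
  P(scram | coolant-flow transient, ¬stuck control-rod sensor) = 0.7024×0.97 + 0.830368×0.03
        = 0.681328 + 0.024911 = 0.706239
Keeping only the genuine neutron-flux excursion-present terms gives 0.024911, so
  P(genuine neutron-flux excursion | scram, coolant-flow transient, ¬stuck control-rod sensor) = 0.024911 / 0.706239 ≈ 0.035

Pr[genuine neutron-flux excursion | scram, coolant-flow transient, ¬stuck control-rod sensor] ≈ 0.035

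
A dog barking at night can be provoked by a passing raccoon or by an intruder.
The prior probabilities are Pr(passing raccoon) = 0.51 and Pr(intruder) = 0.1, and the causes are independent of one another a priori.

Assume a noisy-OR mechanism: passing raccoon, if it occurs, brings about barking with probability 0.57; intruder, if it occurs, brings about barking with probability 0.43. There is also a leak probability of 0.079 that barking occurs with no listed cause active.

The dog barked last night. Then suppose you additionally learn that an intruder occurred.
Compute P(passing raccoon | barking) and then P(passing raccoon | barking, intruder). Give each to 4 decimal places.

Under noisy-OR, P(barking | causes) = 1 − (1−0.079)·∏(1−qᵢ) over the active causes.
Numerator (weight on configurations with passing raccoon): 0.277222 + 0.039487 = 0.316709
Denominator P(barking): 0.079·0.49·0.9 + 0.47503·0.49·0.1 + 0.60397·0.51·0.9 + 0.774263·0.51·0.1 = 0.374824
P(passing raccoon | barking) = 0.316709/0.374824 ≈ 0.8450

Now condition on the additional information:
P(barking | intruder) = 0.47503×0.49 + 0.774263×0.51 = 0.232765 + 0.394874 = 0.627639
The passing raccoon-present share is 0.774263×0.51 = 0.394874.
So P(passing raccoon | barking, intruder) = 0.394874/0.627639 ≈ 0.6291.

P(passing raccoon | barking) ≈ 0.8450; P(passing raccoon | barking, intruder) ≈ 0.6291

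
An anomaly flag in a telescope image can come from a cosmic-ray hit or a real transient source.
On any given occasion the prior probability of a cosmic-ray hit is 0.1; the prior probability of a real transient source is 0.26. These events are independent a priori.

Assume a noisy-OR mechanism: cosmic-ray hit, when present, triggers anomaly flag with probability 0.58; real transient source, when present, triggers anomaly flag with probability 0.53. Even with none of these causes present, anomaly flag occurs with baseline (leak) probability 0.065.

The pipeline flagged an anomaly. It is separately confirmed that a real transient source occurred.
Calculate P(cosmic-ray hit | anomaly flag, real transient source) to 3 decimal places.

P(cosmic-ray hit | anomaly flag, real transient source) ≈ 0.139

Under noisy-OR, P(anomaly flag | causes) = 1 − (1−0.065)·∏(1−qᵢ) over the active causes.
P(anomaly flag | real transient source) = 0.56055×0.9 + 0.815431×0.1 = 0.504495 + 0.081543 = 0.586038
Of this, 0.081543 comes from 0.815431×0.1 (the cosmic-ray hit=true cases).
Hence the posterior is 0.081543/0.586038 ≈ 0.139.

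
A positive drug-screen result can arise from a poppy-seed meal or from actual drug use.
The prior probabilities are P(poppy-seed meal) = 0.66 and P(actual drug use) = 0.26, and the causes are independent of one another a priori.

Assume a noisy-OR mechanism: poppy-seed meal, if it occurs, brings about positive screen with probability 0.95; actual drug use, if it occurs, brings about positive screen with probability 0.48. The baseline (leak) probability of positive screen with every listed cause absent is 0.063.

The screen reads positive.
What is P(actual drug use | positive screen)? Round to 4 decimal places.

P(actual drug use | positive screen) ≈ 0.3065

Under noisy-OR, P(positive screen | causes) = 1 − (1−0.063)·∏(1−qᵢ) over the active causes.
Weight on actual drug use=true, given the evidence: 0.045328 + 0.167419 = 0.212747
The normalizing constant is 0.063·0.34·0.74 + 0.51276·0.34·0.26 + 0.95315·0.66·0.74 + 0.975638·0.66·0.26 = 0.694116
P(actual drug use | positive screen) = 0.212747/0.694116 ≈ 0.3065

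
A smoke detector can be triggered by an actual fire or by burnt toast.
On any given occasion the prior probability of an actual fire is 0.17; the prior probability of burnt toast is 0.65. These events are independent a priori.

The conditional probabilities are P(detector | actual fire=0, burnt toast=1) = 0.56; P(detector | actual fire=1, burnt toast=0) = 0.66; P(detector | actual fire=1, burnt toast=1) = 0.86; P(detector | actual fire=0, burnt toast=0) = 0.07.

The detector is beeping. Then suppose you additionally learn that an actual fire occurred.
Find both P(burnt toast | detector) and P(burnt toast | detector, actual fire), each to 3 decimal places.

P(burnt toast | detector) ≈ 0.870; P(burnt toast | detector, actual fire) ≈ 0.708

P(detector) = 0.07*0.83*0.35 + 0.56*0.83*0.65 + 0.66*0.17*0.35 + 0.86*0.17*0.65 = 0.020335 + 0.302120 + 0.039270 + 0.095030 = 0.456755
Restricting to configurations with burnt toast present: 0.302120 + 0.095030 = 0.397150.
P(burnt toast | detector) = 0.397150 / 0.456755 ≈ 0.870

Now condition on the additional information:
P(detector | actual fire) = 0.66×0.35 + 0.86×0.65 = 0.231000 + 0.559000 = 0.790000
Of this, 0.559000 comes from 0.86×0.65 (the burnt toast=true cases).
Hence the posterior is 0.559000/0.790000 ≈ 0.708.
— actual fire explains away the evidence for burnt toast.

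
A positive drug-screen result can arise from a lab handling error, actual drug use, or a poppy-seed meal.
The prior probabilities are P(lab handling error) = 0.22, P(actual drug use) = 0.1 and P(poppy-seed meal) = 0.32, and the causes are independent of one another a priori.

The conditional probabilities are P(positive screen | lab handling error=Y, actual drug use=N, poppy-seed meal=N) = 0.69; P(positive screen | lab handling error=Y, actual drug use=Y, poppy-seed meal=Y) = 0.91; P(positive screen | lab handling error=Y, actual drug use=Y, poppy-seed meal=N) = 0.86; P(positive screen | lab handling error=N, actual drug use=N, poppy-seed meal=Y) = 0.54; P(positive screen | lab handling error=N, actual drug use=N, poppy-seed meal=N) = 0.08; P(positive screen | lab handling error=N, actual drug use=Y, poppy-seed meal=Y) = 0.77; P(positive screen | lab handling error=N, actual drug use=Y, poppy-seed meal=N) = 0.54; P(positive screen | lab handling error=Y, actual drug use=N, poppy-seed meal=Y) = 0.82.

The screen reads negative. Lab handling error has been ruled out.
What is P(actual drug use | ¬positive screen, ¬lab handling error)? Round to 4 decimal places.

P(actual drug use | ¬positive screen, ¬lab handling error) ≈ 0.0526

P(¬positive screen | ¬lab handling error) = 0.92·0.9·0.68 + 0.46·0.9·0.32 + 0.46·0.1·0.68 + 0.23·0.1·0.32 = 0.563040 + 0.132480 + 0.031280 + 0.007360 = 0.734160
Of this, 0.038640 comes from 0.031280 + 0.007360 (the actual drug use=true cases).
Hence the posterior is 0.038640/0.734160 ≈ 0.0526.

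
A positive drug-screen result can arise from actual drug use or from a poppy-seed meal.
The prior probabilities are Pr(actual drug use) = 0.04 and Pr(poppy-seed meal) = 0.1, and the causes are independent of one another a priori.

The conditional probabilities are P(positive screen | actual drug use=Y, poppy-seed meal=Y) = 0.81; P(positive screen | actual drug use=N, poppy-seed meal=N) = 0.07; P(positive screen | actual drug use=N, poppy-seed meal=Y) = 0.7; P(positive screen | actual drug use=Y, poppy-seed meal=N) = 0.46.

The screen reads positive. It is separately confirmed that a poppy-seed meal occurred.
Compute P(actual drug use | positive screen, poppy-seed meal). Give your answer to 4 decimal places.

P(positive screen | poppy-seed meal) = 0.7×0.96 + 0.81×0.04 = 0.672000 + 0.032400 = 0.704400
Restricting to configurations with actual drug use present: 0.81×0.04 = 0.032400.
P(actual drug use | positive screen, poppy-seed meal) = 0.032400 / 0.704400 ≈ 0.0460

P(actual drug use | positive screen, poppy-seed meal) ≈ 0.0460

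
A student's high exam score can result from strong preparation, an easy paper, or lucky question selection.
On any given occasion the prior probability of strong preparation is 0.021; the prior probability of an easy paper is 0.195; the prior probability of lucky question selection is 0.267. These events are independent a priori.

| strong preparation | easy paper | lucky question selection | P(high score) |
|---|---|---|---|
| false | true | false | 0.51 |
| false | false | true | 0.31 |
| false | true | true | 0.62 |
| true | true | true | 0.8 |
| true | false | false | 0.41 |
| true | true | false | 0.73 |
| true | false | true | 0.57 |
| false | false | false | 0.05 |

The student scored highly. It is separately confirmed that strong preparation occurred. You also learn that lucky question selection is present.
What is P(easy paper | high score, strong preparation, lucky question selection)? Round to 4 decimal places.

P(easy paper | high score, strong preparation, lucky question selection) ≈ 0.2537

Numerator (weight on configurations with easy paper): 0.8×0.195 = 0.156000
Denominator P(high score | strong preparation, lucky question selection): 0.57×0.805 + 0.8×0.195 = 0.614850
P(easy paper | high score, strong preparation, lucky question selection) = 0.156000/0.614850 ≈ 0.2537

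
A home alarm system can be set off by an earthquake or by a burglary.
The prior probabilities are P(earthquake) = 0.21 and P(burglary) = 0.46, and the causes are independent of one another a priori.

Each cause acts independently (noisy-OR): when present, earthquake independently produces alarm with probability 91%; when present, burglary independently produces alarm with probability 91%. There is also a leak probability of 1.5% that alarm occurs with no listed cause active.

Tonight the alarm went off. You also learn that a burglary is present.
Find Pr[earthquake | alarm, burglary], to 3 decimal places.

Pr[earthquake | alarm, burglary] ≈ 0.224

Under noisy-OR, P(alarm | causes) = 1 − (1−0.015)·∏(1−qᵢ) over the active causes.
P(alarm | burglary) = 0.91135×0.79 + 0.992022×0.21 = 0.719967 + 0.208325 = 0.928292
Of this, 0.208325 comes from 0.992022×0.21 (the earthquake=true cases).
P(earthquake | alarm, burglary) = 0.208325 / 0.928292 ≈ 0.224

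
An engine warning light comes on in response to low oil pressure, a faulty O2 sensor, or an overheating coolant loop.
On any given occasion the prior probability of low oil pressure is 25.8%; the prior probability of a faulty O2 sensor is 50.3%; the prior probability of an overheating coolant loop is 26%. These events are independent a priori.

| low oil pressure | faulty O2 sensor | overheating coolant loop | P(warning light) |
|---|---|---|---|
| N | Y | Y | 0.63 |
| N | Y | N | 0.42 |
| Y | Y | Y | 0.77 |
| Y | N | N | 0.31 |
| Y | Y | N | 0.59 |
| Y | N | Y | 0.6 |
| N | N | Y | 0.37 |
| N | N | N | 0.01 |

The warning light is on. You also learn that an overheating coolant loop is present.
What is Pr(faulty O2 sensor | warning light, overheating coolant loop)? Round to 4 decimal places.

Pr(faulty O2 sensor | warning light, overheating coolant loop) ≈ 0.6109

P(warning light | overheating coolant loop) = 0.37·0.742·0.497 + 0.63·0.742·0.503 + 0.6·0.258·0.497 + 0.77·0.258·0.503 = 0.136446 + 0.235132 + 0.076936 + 0.099926 = 0.548440
Of this, 0.335058 comes from 0.235132 + 0.099926 (the faulty O2 sensor=true cases).
P(faulty O2 sensor | warning light, overheating coolant loop) = 0.335058 / 0.548440 ≈ 0.6109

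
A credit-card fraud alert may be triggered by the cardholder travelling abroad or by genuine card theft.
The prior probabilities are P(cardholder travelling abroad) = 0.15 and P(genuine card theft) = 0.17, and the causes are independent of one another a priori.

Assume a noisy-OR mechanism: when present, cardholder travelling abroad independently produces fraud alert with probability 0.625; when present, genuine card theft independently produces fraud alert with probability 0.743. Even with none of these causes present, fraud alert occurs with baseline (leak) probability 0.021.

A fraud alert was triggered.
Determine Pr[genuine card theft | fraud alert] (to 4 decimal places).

Under noisy-OR, P(fraud alert | causes) = 1 − (1−0.021)·∏(1−qᵢ) over the active causes.
Sum P(fraud alert|·) weighted by the priors over the 4 (cardholder travelling abroad, genuine card theft) configurations:
  P(fraud alert) = 0.021*0.85*0.83 + 0.748397*0.85*0.17 + 0.632875*0.15*0.83 + 0.905649*0.15*0.17
        = 0.014816 + 0.108143 + 0.078793 + 0.023094 = 0.224846
Keeping only the genuine card theft-present terms gives 0.131237, so
  P(genuine card theft | fraud alert) = 0.131237 / 0.224846 ≈ 0.5837

Pr[genuine card theft | fraud alert] ≈ 0.5837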